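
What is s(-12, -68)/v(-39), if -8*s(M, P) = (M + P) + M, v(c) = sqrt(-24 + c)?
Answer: -23*I*sqrt(7)/42 ≈ -1.4489*I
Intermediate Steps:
s(M, P) = -M/4 - P/8 (s(M, P) = -((M + P) + M)/8 = -(P + 2*M)/8 = -M/4 - P/8)
s(-12, -68)/v(-39) = (-1/4*(-12) - 1/8*(-68))/(sqrt(-24 - 39)) = (3 + 17/2)/(sqrt(-63)) = 23/(2*((3*I*sqrt(7)))) = 23*(-I*sqrt(7)/21)/2 = -23*I*sqrt(7)/42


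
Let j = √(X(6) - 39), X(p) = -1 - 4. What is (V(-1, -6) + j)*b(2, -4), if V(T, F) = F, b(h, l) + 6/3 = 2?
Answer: 0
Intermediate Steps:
X(p) = -5
b(h, l) = 0 (b(h, l) = -2 + 2 = 0)
j = 2*I*√11 (j = √(-5 - 39) = √(-44) = 2*I*√11 ≈ 6.6332*I)
(V(-1, -6) + j)*b(2, -4) = (-6 + 2*I*√11)*0 = 0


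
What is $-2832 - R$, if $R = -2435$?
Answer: $-397$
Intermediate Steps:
$-2832 - R = -2832 - -2435 = -2832 + 2435 = -397$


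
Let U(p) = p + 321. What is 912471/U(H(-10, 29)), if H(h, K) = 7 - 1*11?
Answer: 912471/317 ≈ 2878.5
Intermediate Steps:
H(h, K) = -4 (H(h, K) = 7 - 11 = -4)
U(p) = 321 + p
912471/U(H(-10, 29)) = 912471/(321 - 4) = 912471/317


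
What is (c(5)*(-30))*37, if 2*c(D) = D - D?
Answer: 0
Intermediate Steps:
c(D) = 0 (c(D) = (D - D)/2 = (½)*0 = 0)
(c(5)*(-30))*37 = (0*(-30))*37 = 0*37 = 0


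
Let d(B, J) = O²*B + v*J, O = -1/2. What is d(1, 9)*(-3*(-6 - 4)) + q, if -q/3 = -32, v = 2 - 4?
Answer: -873/2 ≈ -436.50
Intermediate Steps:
O = -½ (O = -1*½ = -½ ≈ -0.50000)
v = -2
q = 96 (q = -3*(-32) = 96)
d(B, J) = -2*J + B/4 (d(B, J) = (-½)²*B - 2*J = B/4 - 2*J = -2*J + B/4)
d(1, 9)*(-3*(-6 - 4)) + q = (-2*9 + (¼)*1)*(-3*(-6 - 4)) + 96 = (-18 + ¼)*(-3*(-10)) + 96 = -71/4*30 + 96 = -1065/2 + 96 = -873/2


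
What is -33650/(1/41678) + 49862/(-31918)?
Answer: -22381934172231/15959 ≈ -1.4025e+9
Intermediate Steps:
-33650/(1/41678) + 49862/(-31918) = -33650/1/41678 + 49862*(-1/31918) = -33650*41678 - 24931/15959 = -1402464700 - 24931/15959 = -22381934172231/15959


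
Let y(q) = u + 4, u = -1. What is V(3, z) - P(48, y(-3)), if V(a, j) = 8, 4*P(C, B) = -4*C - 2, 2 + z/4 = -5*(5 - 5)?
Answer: 113/2 ≈ 56.500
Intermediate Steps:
y(q) = 3 (y(q) = -1 + 4 = 3)
z = -8 (z = -8 + 4*(-5*(5 - 5)) = -8 + 4*(-5*0) = -8 + 4*0 = -8 + 0 = -8)
P(C, B) = -½ - C (P(C, B) = (-4*C - 2)/4 = (-2 - 4*C)/4 = -½ - C)
V(3, z) - P(48, y(-3)) = 8 - (-½ - 1*48) = 8 - (-½ - 48) = 8 - 1*(-97/2) = 8 + 97/2 = 113/2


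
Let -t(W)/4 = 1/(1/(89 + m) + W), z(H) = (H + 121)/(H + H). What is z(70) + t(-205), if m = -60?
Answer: 143943/104020 ≈ 1.3838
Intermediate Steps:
z(H) = (121 + H)/(2*H) (z(H) = (121 + H)/((2*H)) = (121 + H)*(1/(2*H)) = (121 + H)/(2*H))
t(W) = -4/(1/29 + W) (t(W) = -4/(1/(89 - 60) + W) = -4/(1/29 + W))
z(70) + t(-205) = (1/2)*(121 + 70)/70 - 116/(1 + 29*(-205)) = (1/2)*(1/70)*191 - 116/(1 - 5945) = 191/140 - 116/(-5944) = 191/140 - 116*(-1/5944) = 191/140 + 29/1486 = 143943/104020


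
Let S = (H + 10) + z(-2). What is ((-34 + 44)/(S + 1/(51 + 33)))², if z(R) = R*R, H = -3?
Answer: 28224/34225 ≈ 0.82466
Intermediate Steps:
z(R) = R²
S = 11 (S = (-3 + 10) + (-2)² = 7 + 4 = 11)
((-34 + 44)/(S + 1/(51 + 33)))² = ((-34 + 44)/(11 + 1/(51 + 33)))² = (10/(11 + 1/84))² = (10/(925/84))² = (10*(84/925))² = (168/185)² = 28224/34225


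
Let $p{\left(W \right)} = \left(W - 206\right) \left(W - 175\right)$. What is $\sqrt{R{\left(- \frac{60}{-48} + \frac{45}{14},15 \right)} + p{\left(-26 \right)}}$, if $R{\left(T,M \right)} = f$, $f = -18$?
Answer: $\sqrt{46614} \approx 215.9$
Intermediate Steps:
$R{\left(T,M \right)} = -18$
$p{\left(W \right)} = \left(-206 + W\right) \left(-175 + W\right)$
$\sqrt{R{\left(- \frac{60}{-48} + \frac{45}{14},15 \right)} + p{\left(-26 \right)}} = \sqrt{-18 + \left(36050 + \left(-26\right)^{2} - -9906\right)} = \sqrt{-18 + \left(36050 + 676 + 9906\right)} = \sqrt{-18 + 46632} = \sqrt{46614}$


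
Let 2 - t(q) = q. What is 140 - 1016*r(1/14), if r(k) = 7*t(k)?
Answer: -13576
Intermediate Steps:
t(q) = 2 - q
r(k) = 14 - 7*k (r(k) = 7*(2 - k) = 14 - 7*k)
140 - 1016*r(1/14) = 140 - 1016*(14 - 7/14) = 140 - 1016*(14 - 7*1/14) = 140 - 1016*(14 - ½) = 140 - 1016*27/2 = 140 - 13716 = -13576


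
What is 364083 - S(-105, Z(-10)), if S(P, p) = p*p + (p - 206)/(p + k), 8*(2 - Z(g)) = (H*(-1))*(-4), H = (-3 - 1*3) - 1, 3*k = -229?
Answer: 618884863/1700 ≈ 3.6405e+5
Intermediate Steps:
k = -229/3 (k = (⅓)*(-229) = -229/3 ≈ -76.333)
H = -7 (H = (-3 - 3) - 1 = -6 - 1 = -7)
Z(g) = 11/2 (Z(g) = 2 - (-7*(-1))*(-4)/8 = 2 - 7*(-4)/8 = 2 - ⅛*(-28) = 2 + 7/2 = 11/2)
S(P, p) = p² + (-206 + p)/(-229/3 + p) (S(P, p) = p*p + (p - 206)/(p - 229/3) = p² + (-206 + p)/(-229/3 + p))
364083 - S(-105, Z(-10)) = 364083 - (-618 - 229*(11/2)² + 3*(11/2) + 3*(11/2)³)/(-229 + 3*(11/2)) = 364083 - (-618 - 229*121/4 + 33/2 + 3*(1331/8))/(-229 + 33/2) = 364083 - (-618 - 27709/4 + 33/2 + 3993/8)/(-425/2) = 364083 - (-2)*(-56237)/(425*8) = 364083 - 1*56237/1700 = 364083 - 56237/1700 = 618884863/1700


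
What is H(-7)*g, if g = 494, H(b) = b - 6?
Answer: -6422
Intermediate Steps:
H(b) = -6 + b
H(-7)*g = (-6 - 7)*494 = -13*494 = -6422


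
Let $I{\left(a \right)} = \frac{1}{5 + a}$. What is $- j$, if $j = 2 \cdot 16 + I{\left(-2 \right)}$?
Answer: $- \frac{97}{3} \approx -32.333$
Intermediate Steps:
$j = \frac{97}{3}$ ($j = 2 \cdot 16 + \frac{1}{5 - 2} = 32 + \frac{1}{3} = \frac{97}{3} \approx 32.333$)
$- j = \left(-1\right) \frac{97}{3} = - \frac{97}{3}$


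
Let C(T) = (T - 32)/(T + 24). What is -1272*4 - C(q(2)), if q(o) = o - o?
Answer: -15260/3 ≈ -5086.7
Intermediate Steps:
q(o) = 0
C(T) = (-32 + T)/(24 + T)
-1272*4 - C(q(2)) = -1272*4 - (-32 + 0)/(24 + 0) = -5088 - (-32)/24 = -5088 - 1*(-4/3) = -5088 + 4/3 = -15260/3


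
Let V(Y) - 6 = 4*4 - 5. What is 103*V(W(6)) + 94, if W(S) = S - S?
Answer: 1845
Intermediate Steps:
W(S) = 0
V(Y) = 17 (V(Y) = 6 + (4*4 - 5) = 6 + (16 - 5) = 6 + 11 = 17)
103*V(W(6)) + 94 = 103*17 + 94 = 1751 + 94 = 1845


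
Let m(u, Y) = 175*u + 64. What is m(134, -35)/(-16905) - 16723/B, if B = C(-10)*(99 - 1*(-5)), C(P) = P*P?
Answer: -35149861/11720800 ≈ -2.9989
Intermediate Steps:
C(P) = P²
m(u, Y) = 64 + 175*u
B = 10400 (B = (-10)²*(99 - 1*(-5)) = 100*(99 + 5) = 100*104 = 10400)
m(134, -35)/(-16905) - 16723/B = (64 + 175*134)/(-16905) - 16723/10400 = (64 + 23450)*(-1/16905) - 16723*1/10400 = 23514*(-1/16905) - 16723/10400 = -7838/5635 - 16723/10400 = -35149861/11720800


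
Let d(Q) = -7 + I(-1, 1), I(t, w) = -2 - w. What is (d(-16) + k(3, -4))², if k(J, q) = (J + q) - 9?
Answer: 400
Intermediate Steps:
k(J, q) = -9 + J + q
d(Q) = -10 (d(Q) = -7 + (-2 - 1*1) = -7 + (-2 - 1) = -7 - 3 = -10)
(d(-16) + k(3, -4))² = (-10 + (-9 + 3 - 4))² = (-10 - 10)² = (-20)² = 400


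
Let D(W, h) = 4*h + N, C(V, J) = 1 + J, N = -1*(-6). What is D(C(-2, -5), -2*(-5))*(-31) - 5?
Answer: -1431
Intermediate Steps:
N = 6
D(W, h) = 6 + 4*h (D(W, h) = 4*h + 6 = 6 + 4*h)
D(C(-2, -5), -2*(-5))*(-31) - 5 = (6 + 4*(-2*(-5)))*(-31) - 5 = (6 + 4*10)*(-31) - 5 = (6 + 40)*(-31) - 5 = 46*(-31) - 5 = -1426 - 5 = -1431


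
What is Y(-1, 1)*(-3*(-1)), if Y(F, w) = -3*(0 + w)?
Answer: -9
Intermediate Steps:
Y(F, w) = -3*w
Y(-1, 1)*(-3*(-1)) = (-3*1)*(-3*(-1)) = -3*3 = -9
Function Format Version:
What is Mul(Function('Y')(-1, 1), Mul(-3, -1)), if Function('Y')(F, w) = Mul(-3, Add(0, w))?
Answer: -9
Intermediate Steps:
Function('Y')(F, w) = Mul(-3, w)
Mul(Function('Y')(-1, 1), Mul(-3, -1)) = Mul(Mul(-3, 1), Mul(-3, -1)) = Mul(-3, 3) = -9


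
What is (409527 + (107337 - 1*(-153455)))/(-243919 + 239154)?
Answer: -670319/4765 ≈ -140.68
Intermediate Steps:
(409527 + (107337 - 1*(-153455)))/(-243919 + 239154) = (409527 + (107337 + 153455))/(-4765) = (409527 + 260792)*(-1/4765) = 670319*(-1/4765) = -670319/4765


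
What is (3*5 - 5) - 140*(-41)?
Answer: 5750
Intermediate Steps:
(3*5 - 5) - 140*(-41) = (15 - 5) + 5740 = 10 + 5740 = 5750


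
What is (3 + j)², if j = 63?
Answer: 4356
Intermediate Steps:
(3 + j)² = (3 + 63)² = 66² = 4356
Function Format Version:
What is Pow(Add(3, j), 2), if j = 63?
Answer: 4356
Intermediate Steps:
Pow(Add(3, j), 2) = Pow(Add(3, 63), 2) = Pow(66, 2) = 4356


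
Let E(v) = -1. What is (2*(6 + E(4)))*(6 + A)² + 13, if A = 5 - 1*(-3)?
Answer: 1973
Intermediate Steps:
A = 8 (A = 5 + 3 = 8)
(2*(6 + E(4)))*(6 + A)² + 13 = (2*(6 - 1))*(6 + 8)² + 13 = (2*5)*14² + 13 = 10*196 + 13 = 1960 + 13 = 1973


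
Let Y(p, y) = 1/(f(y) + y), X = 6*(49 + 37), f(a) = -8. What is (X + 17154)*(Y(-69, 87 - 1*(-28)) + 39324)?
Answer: 74349511230/107 ≈ 6.9486e+8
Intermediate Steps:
X = 516 (X = 6*86 = 516)
Y(p, y) = 1/(-8 + y)
(X + 17154)*(Y(-69, 87 - 1*(-28)) + 39324) = (516 + 17154)*(1/(-8 + (87 - 1*(-28))) + 39324) = 17670*(1/(-8 + (87 + 28)) + 39324) = 17670*(1/(-8 + 115) + 39324) = 17670*(1/107 + 39324) = 17670*(4207669/107) = 74349511230/107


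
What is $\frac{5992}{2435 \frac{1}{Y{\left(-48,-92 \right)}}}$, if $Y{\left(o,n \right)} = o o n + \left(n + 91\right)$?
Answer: $- \frac{1270118248}{2435} \approx -5.2161 \cdot 10^{5}$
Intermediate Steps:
$Y{\left(o,n \right)} = 91 + n + n o^{2}$ ($Y{\left(o,n \right)} = o^{2} n + \left(91 + n\right) = n o^{2} + \left(91 + n\right) = 91 + n + n o^{2}$)
$\frac{5992}{2435 \frac{1}{Y{\left(-48,-92 \right)}}} = \frac{5992}{2435 \frac{1}{91 - 92 - 92 \left(-48\right)^{2}}} = \frac{5992}{2435 \frac{1}{91 - 92 - 211968}} = \frac{5992}{2435 \frac{1}{-211969}} = \frac{5992}{2435 \left(- \frac{1}{211969}\right)} = \frac{5992}{- \frac{2435}{211969}} = 5992 \left(- \frac{211969}{2435}\right) = - \frac{1270118248}{2435}$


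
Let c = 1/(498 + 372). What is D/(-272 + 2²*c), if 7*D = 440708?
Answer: -95853990/414113 ≈ -231.47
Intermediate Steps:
D = 440708/7 (D = (⅐)*440708 = 440708/7 ≈ 62958.)
c = 1/870 ≈ 0.0011494
D/(-272 + 2²*c) = 440708/(7*(-272 + 2²*(1/870))) = 440708/(7*(-272 + 4*(1/870))) = 440708/(7*(-272 + 2/435)) = 440708/(7*(-118318/435)) = (440708/7)*(-435/118318) = -95853990/414113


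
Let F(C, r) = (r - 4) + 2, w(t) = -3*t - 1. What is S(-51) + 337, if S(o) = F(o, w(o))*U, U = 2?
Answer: 637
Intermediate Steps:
w(t) = -1 - 3*t
F(C, r) = -2 + r (F(C, r) = (-4 + r) + 2 = -2 + r)
S(o) = -6 - 6*o (S(o) = (-2 + (-1 - 3*o))*2 = (-3 - 3*o)*2 = -6 - 6*o)
S(-51) + 337 = (-6 - 6*(-51)) + 337 = (-6 + 306) + 337 = 300 + 337 = 637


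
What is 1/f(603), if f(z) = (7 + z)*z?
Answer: 1/367830 ≈ 2.7186e-6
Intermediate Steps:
f(z) = z*(7 + z)
1/f(603) = 1/(603*(7 + 603)) = 1/(603*610) = 1/367830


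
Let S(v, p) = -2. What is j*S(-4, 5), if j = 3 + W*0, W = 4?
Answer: -6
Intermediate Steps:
j = 3 (j = 3 + 4*0 = 3 + 0 = 3)
j*S(-4, 5) = 3*(-2) = -6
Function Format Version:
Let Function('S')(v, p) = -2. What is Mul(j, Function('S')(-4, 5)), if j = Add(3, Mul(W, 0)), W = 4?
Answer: -6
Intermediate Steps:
j = 3 (j = Add(3, Mul(4, 0)) = Add(3, 0) = 3)
Mul(j, Function('S')(-4, 5)) = Mul(3, -2) = -6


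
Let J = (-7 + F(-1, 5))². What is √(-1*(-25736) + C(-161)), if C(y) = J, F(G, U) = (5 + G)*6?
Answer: 5*√1041 ≈ 161.32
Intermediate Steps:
F(G, U) = 30 + 6*G
J = 289 (J = (-7 + (30 + 6*(-1)))² = (-7 + (30 - 6))² = (-7 + 24)² = 17² = 289)
C(y) = 289
√(-1*(-25736) + C(-161)) = √(-1*(-25736) + 289) = √(25736 + 289) = √26025 = 5*√1041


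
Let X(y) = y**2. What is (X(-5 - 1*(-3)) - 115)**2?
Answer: 12321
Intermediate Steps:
(X(-5 - 1*(-3)) - 115)**2 = ((-5 - 1*(-3))**2 - 115)**2 = ((-5 + 3)**2 - 115)**2 = ((-2)**2 - 115)**2 = (4 - 115)**2 = (-111)**2 = 12321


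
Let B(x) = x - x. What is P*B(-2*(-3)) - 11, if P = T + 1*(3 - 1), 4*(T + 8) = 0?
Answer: -11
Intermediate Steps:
T = -8 (T = -8 + (1/4)*0 = -8 + 0 = -8)
P = -6 (P = -8 + 1*(3 - 1) = -8 + 1*2 = -8 + 2 = -6)
B(x) = 0
P*B(-2*(-3)) - 11 = -6*0 - 11 = 0 - 11 = -11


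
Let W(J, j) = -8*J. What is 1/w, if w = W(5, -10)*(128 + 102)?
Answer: -1/9200 ≈ -0.00010870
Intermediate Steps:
w = -9200 (w = (-8*5)*(128 + 102) = -40*230 = -9200)
1/w = 1/(-9200) = -1/9200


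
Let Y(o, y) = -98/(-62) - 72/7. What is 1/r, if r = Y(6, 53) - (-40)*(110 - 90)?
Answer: 217/171711 ≈ 0.0012638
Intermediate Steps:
Y(o, y) = -1889/217 (Y(o, y) = -98*(-1/62) - 72*1/7 = 49/31 - 72/7 = -1889/217)
r = 171711/217 (r = -1889/217 - (-40)*(110 - 90) = -1889/217 - (-40)*20 = -1889/217 - 1*(-800) = -1889/217 + 800 = 171711/217 ≈ 791.29)
1/r = 1/(171711/217) = 217/171711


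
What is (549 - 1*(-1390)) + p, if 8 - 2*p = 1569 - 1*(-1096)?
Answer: 1221/2 ≈ 610.50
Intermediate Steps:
p = -2657/2 (p = 4 - (1569 - 1*(-1096))/2 = 4 - (1569 + 1096)/2 = 4 - 1/2*2665 = 4 - 2665/2 = -2657/2 ≈ -1328.5)
(549 - 1*(-1390)) + p = (549 - 1*(-1390)) - 2657/2 = (549 + 1390) - 2657/2 = 1939 - 2657/2 = 1221/2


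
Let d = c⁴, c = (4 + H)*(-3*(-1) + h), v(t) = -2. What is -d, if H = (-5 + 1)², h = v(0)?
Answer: -160000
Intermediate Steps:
h = -2
H = 16 (H = (-4)² = 16)
c = 20 (c = (4 + 16)*(-3*(-1) - 2) = 20*(3 - 2) = 20*1 = 20)
d = 160000 (d = 20⁴ = 160000)
-d = -1*160000 = -160000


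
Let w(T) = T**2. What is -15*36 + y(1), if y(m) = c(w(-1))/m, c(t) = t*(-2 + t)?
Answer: -541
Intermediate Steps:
y(m) = -1/m (y(m) = ((-1)**2*(-2 + (-1)**2))/m = (1*(-2 + 1))/m = (1*(-1))/m = -1/m)
-15*36 + y(1) = -15*36 - 1/1 = -540 - 1*1 = -540 - 1 = -541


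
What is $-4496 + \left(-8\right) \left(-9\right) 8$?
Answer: $-3920$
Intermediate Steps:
$-4496 + \left(-8\right) \left(-9\right) 8 = -4496 + 72 \cdot 8 = -4496 + 576 = -3920$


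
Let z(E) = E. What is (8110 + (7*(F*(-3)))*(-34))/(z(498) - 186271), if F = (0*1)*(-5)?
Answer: -8110/185773 ≈ -0.043655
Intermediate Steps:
F = 0 (F = 0*(-5) = 0)
(8110 + (7*(F*(-3)))*(-34))/(z(498) - 186271) = (8110 + (7*(0*(-3)))*(-34))/(498 - 186271) = (8110 + (7*0)*(-34))/(-185773) = (8110 + 0*(-34))*(-1/185773) = (8110 + 0)*(-1/185773) = 8110*(-1/185773) = -8110/185773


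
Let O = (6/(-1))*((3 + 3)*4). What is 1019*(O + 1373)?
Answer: 1252351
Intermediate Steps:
O = -144 (O = (6*(-1))*(6*4) = -6*24 = -144)
1019*(O + 1373) = 1019*(-144 + 1373) = 1019*1229 = 1252351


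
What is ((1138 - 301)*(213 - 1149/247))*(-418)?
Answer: -947621268/13 ≈ -7.2894e+7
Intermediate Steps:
((1138 - 301)*(213 - 1149/247))*(-418) = (837*(213 - 1149*1/247))*(-418) = (837*(213 - 1149/247))*(-418) = (837*(51462/247))*(-418) = (43073694/247)*(-418) = -947621268/13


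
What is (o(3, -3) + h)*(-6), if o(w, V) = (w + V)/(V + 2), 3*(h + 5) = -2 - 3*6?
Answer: 70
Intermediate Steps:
h = -35/3 (h = -5 + (-2 - 3*6)/3 = -5 + (-2 - 18)/3 = -5 + (⅓)*(-20) = -5 - 20/3 = -35/3 ≈ -11.667)
o(w, V) = (V + w)/(2 + V)
(o(3, -3) + h)*(-6) = ((-3 + 3)/(2 - 3) - 35/3)*(-6) = (0/(-1) - 35/3)*(-6) = (-1*0 - 35/3)*(-6) = (0 - 35/3)*(-6) = -35/3*(-6) = 70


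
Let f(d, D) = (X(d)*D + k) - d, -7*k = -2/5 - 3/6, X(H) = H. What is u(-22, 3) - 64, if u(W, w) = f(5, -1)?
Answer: -5171/70 ≈ -73.871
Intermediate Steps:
k = 9/70 (k = -(-2/5 - 3/6)/7 = -(-2*⅕ - 3*⅙)/7 = -(-⅖ - ½)/7 = -⅐*(-9/10) = 9/70 ≈ 0.12857)
f(d, D) = 9/70 - d + D*d (f(d, D) = (d*D + 9/70) - d = (D*d + 9/70) - d = (9/70 + D*d) - d = 9/70 - d + D*d)
u(W, w) = -691/70 (u(W, w) = 9/70 - 1*5 - 1*5 = 9/70 - 5 - 5 = -691/70)
u(-22, 3) - 64 = -691/70 - 64 = -5171/70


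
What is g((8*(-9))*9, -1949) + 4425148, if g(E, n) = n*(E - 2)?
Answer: 5691998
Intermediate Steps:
g(E, n) = n*(-2 + E)
g((8*(-9))*9, -1949) + 4425148 = -1949*(-2 + (8*(-9))*9) + 4425148 = -1949*(-2 - 72*9) + 4425148 = -1949*(-2 - 648) + 4425148 = -1949*(-650) + 4425148 = 1266850 + 4425148 = 5691998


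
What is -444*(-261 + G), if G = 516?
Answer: -113220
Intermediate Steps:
-444*(-261 + G) = -444*(-261 + 516) = -444*255 = -113220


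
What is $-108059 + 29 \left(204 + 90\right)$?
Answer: $-99533$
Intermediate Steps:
$-108059 + 29 \left(204 + 90\right) = -108059 + 29 \cdot 294 = -108059 + 8526 = -99533$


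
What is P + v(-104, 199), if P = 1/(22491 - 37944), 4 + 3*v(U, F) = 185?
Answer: 932330/15453 ≈ 60.333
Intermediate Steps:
v(U, F) = 181/3 (v(U, F) = -4/3 + (1/3)*185 = -4/3 + 185/3 = 181/3)
P = -1/15453 (P = 1/(-15453) = -1/15453 ≈ -6.4712e-5)
P + v(-104, 199) = -1/15453 + 181/3 = 932330/15453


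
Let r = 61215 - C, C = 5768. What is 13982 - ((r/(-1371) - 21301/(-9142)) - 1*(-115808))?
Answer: -182253858647/1790526 ≈ -1.0179e+5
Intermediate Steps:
r = 55447 (r = 61215 - 1*5768 = 61215 - 5768 = 55447)
13982 - ((r/(-1371) - 21301/(-9142)) - 1*(-115808)) = 13982 - ((55447/(-1371) - 21301/(-9142)) - 1*(-115808)) = 13982 - ((55447*(-1/1371) - 21301*(-1/9142)) + 115808) = 13982 - ((-55447/1371 + 3043/1306) + 115808) = 13982 - (-68241829/1790526 + 115808) = 13982 - 1*207288993179/1790526 = 13982 - 207288993179/1790526 = -182253858647/1790526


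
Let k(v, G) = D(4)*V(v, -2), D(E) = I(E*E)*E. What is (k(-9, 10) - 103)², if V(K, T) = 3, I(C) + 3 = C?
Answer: 2809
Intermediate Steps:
I(C) = -3 + C
D(E) = E*(-3 + E²) (D(E) = (-3 + E*E)*E = (-3 + E²)*E = E*(-3 + E²))
k(v, G) = 156 (k(v, G) = (4*(-3 + 4²))*3 = (4*(-3 + 16))*3 = (4*13)*3 = 52*3 = 156)
(k(-9, 10) - 103)² = (156 - 103)² = 53² = 2809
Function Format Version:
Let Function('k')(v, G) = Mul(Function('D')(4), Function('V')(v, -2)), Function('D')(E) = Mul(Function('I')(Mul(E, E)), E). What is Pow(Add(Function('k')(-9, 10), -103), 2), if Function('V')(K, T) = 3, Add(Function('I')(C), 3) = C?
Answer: 2809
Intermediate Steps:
Function('I')(C) = Add(-3, C)
Function('D')(E) = Mul(E, Add(-3, Pow(E, 2))) (Function('D')(E) = Mul(Add(-3, Mul(E, E)), E) = Mul(Add(-3, Pow(E, 2)), E) = Mul(E, Add(-3, Pow(E, 2))))
Function('k')(v, G) = 156 (Function('k')(v, G) = Mul(Mul(4, Add(-3, Pow(4, 2))), 3) = Mul(Mul(4, Add(-3, 16)), 3) = Mul(Mul(4, 13), 3) = Mul(52, 3) = 156)
Pow(Add(Function('k')(-9, 10), -103), 2) = Pow(Add(156, -103), 2) = Pow(53, 2) = 2809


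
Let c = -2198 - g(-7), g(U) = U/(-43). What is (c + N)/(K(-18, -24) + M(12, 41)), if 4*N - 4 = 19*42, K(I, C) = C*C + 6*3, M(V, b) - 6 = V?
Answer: -171799/52632 ≈ -3.2642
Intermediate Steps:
M(V, b) = 6 + V
g(U) = -U/43 (g(U) = U*(-1/43) = -U/43)
K(I, C) = 18 + C**2 (K(I, C) = C**2 + 18 = 18 + C**2)
N = 401/2 (N = 1 + (19*42)/4 = 1 + (1/4)*798 = 1 + 399/2 = 401/2 ≈ 200.50)
c = -94521/43 (c = -2198 - (-1)*(-7)/43 = -2198 - 1*7/43 = -2198 - 7/43 = -94521/43 ≈ -2198.2)
(c + N)/(K(-18, -24) + M(12, 41)) = (-94521/43 + 401/2)/((18 + (-24)**2) + (6 + 12)) = -171799/(86*((18 + 576) + 18)) = -171799/(86*(594 + 18)) = -171799/86/612 = -171799/86*1/612 = -171799/52632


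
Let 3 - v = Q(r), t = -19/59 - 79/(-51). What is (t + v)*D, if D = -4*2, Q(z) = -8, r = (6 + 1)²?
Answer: -294328/3009 ≈ -97.816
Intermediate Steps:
t = 3692/3009 (t = -19*1/59 - 79*(-1/51) = -19/59 + 79/51 = 3692/3009 ≈ 1.2270)
r = 49 (r = 7² = 49)
v = 11 (v = 3 - 1*(-8) = 3 + 8 = 11)
D = -8
(t + v)*D = (3692/3009 + 11)*(-8) = (36791/3009)*(-8) = -294328/3009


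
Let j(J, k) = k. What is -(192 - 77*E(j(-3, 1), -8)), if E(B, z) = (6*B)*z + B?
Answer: -3811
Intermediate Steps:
E(B, z) = B + 6*B*z (E(B, z) = 6*B*z + B = B + 6*B*z)
-(192 - 77*E(j(-3, 1), -8)) = -(192 - 77*(1 + 6*(-8))) = -(192 - 77*(1 - 48)) = -(192 - 77*(-47)) = -(192 + 3619) = -1*3811 = -3811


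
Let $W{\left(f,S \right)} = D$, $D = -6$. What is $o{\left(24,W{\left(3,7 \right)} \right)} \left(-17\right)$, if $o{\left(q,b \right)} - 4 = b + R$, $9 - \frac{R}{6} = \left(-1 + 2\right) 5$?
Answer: $-374$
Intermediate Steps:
$W{\left(f,S \right)} = -6$
$R = 24$ ($R = 54 - 6 \left(-1 + 2\right) 5 = 54 - 6 \cdot 1 \cdot 5 = 54 - 30 = 24$)
$o{\left(q,b \right)} = 28 + b$ ($o{\left(q,b \right)} = 4 + \left(b + 24\right) = 4 + \left(24 + b\right) = 28 + b$)
$o{\left(24,W{\left(3,7 \right)} \right)} \left(-17\right) = \left(28 - 6\right) \left(-17\right) = 22 \left(-17\right) = -374$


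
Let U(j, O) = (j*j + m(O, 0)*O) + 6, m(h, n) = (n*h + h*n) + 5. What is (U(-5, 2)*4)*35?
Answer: 5740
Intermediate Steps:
m(h, n) = 5 + 2*h*n (m(h, n) = (h*n + h*n) + 5 = 2*h*n + 5 = 5 + 2*h*n)
U(j, O) = 6 + j**2 + 5*O (U(j, O) = (j*j + (5 + 2*O*0)*O) + 6 = (j**2 + (5 + 0)*O) + 6 = (j**2 + 5*O) + 6 = 6 + j**2 + 5*O)
(U(-5, 2)*4)*35 = ((6 + (-5)**2 + 5*2)*4)*35 = ((6 + 25 + 10)*4)*35 = (41*4)*35 = 164*35 = 5740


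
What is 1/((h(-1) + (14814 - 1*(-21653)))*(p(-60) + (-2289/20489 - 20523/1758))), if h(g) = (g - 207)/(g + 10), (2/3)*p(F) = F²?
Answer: 15436998/3031324401370145 ≈ 5.0925e-9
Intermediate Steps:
p(F) = 3*F²/2
h(g) = (-207 + g)/(10 + g)
1/((h(-1) + (14814 - 1*(-21653)))*(p(-60) + (-2289/20489 - 20523/1758))) = 1/(((-207 - 1)/(10 - 1) + (14814 - 1*(-21653)))*((3/2)*(-60)² + (-2289/20489 - 20523/1758))) = 1/((-208/9 + (14814 + 21653))*((3/2)*3600 + (-2289*1/20489 - 20523*1/1758))) = 1/(((⅑)*(-208) + 36467)*(5400 + (-327/2927 - 6841/586))) = 1/((-208/9 + 36467)*(5400 - 20215229/1715222)) = 1/((327995/9)*(9241983571/1715222)) = 1/(3031324401370145/15436998) = 15436998/3031324401370145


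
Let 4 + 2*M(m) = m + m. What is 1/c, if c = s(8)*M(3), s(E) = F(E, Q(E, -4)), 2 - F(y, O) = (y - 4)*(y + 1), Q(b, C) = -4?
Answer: -1/34 ≈ -0.029412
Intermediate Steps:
M(m) = -2 + m (M(m) = -2 + (m + m)/2 = -2 + (2*m)/2 = -2 + m)
F(y, O) = 2 - (1 + y)*(-4 + y) (F(y, O) = 2 - (y - 4)*(y + 1) = 2 - (-4 + y)*(1 + y) = 2 - (1 + y)*(-4 + y))
s(E) = 6 - E**2 + 3*E
c = -34 (c = (6 - 1*8**2 + 3*8)*(-2 + 3) = (6 - 1*64 + 24)*1 = (6 - 64 + 24)*1 = -34*1 = -34)
1/c = 1/(-34) = -1/34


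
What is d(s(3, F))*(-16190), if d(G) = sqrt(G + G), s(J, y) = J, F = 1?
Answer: -16190*sqrt(6) ≈ -39657.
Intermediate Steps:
d(G) = sqrt(2)*sqrt(G) (d(G) = sqrt(2*G) = sqrt(2)*sqrt(G))
d(s(3, F))*(-16190) = (sqrt(2)*sqrt(3))*(-16190) = sqrt(6)*(-16190) = -16190*sqrt(6)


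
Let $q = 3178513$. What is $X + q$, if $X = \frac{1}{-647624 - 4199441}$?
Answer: $\frac{15406459114344}{4847065} \approx 3.1785 \cdot 10^{6}$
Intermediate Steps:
$X = - \frac{1}{4847065}$ ($X = \frac{1}{-4847065} = - \frac{1}{4847065} \approx -2.0631 \cdot 10^{-7}$)
$X + q = - \frac{1}{4847065} + 3178513 = \frac{15406459114344}{4847065}$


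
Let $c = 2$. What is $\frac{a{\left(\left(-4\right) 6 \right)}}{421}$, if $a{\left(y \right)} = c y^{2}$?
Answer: $\frac{1152}{421} \approx 2.7363$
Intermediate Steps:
$a{\left(y \right)} = 2 y^{2}$
$\frac{a{\left(\left(-4\right) 6 \right)}}{421} = \frac{2 \left(\left(-4\right) 6\right)^{2}}{421} = 2 \left(-24\right)^{2} \cdot \frac{1}{421} = 2 \cdot 576 \cdot \frac{1}{421} = 1152 \cdot \frac{1}{421} = \frac{1152}{421}$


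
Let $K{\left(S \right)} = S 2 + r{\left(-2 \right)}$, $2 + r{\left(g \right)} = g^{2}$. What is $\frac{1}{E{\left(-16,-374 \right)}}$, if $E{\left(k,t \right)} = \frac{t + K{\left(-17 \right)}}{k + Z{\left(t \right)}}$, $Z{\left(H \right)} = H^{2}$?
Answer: $- \frac{9990}{29} \approx -344.48$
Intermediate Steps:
$r{\left(g \right)} = -2 + g^{2}$
$K{\left(S \right)} = 2 + 2 S$ ($K{\left(S \right)} = S 2 - \left(2 - \left(-2\right)^{2}\right) = 2 S + \left(-2 + 4\right) = 2 S + 2 = 2 + 2 S$)
$E{\left(k,t \right)} = \frac{-32 + t}{k + t^{2}}$ ($E{\left(k,t \right)} = \frac{t + \left(2 + 2 \left(-17\right)\right)}{k + t^{2}} = \frac{t + \left(2 - 34\right)}{k + t^{2}} = \frac{t - 32}{k + t^{2}} = \frac{-32 + t}{k + t^{2}}$)
$\frac{1}{E{\left(-16,-374 \right)}} = \frac{1}{\frac{1}{-16 + \left(-374\right)^{2}} \left(-32 - 374\right)} = \frac{1}{\frac{1}{-16 + 139876} \left(-406\right)} = \frac{1}{\frac{1}{139860} \left(-406\right)} = \frac{1}{- \frac{29}{9990}} = - \frac{9990}{29}$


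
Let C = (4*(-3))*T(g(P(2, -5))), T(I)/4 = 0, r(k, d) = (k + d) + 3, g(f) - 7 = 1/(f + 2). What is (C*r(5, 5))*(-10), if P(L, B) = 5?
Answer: 0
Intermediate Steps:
g(f) = 7 + 1/(2 + f) (g(f) = 7 + 1/(f + 2) = 7 + 1/(2 + f))
r(k, d) = 3 + d + k (r(k, d) = (d + k) + 3 = 3 + d + k)
T(I) = 0 (T(I) = 4*0 = 0)
C = 0 (C = (4*(-3))*0 = -12*0 = 0)
(C*r(5, 5))*(-10) = (0*(3 + 5 + 5))*(-10) = (0*13)*(-10) = 0*(-10) = 0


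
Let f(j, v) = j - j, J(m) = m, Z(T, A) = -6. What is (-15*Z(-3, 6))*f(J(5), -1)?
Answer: 0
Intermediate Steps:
f(j, v) = 0
(-15*Z(-3, 6))*f(J(5), -1) = -15*(-6)*0 = 90*0 = 0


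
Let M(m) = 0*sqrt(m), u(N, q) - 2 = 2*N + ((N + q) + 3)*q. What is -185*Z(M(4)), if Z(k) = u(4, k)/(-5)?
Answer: 370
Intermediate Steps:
u(N, q) = 2 + 2*N + q*(3 + N + q) (u(N, q) = 2 + (2*N + ((N + q) + 3)*q) = 2 + (2*N + (3 + N + q)*q) = 2 + (2*N + q*(3 + N + q)) = 2 + 2*N + q*(3 + N + q))
M(m) = 0
Z(k) = -2 - 7*k/5 - k**2/5 (Z(k) = (2 + k**2 + 2*4 + 3*k + 4*k)/(-5) = (2 + k**2 + 8 + 3*k + 4*k)*(-1/5) = (10 + k**2 + 7*k)*(-1/5) = -2 - 7*k/5 - k**2/5)
-185*Z(M(4)) = -185*(-2 - 7/5*0 - 1/5*0**2) = -185*(-2 + 0 - 1/5*0) = -185*(-2 + 0 + 0) = -185*(-2) = 370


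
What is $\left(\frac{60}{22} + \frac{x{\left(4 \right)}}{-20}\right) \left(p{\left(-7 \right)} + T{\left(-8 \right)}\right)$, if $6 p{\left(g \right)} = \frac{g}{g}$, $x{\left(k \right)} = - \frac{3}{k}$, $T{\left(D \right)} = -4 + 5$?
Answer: $\frac{5677}{1760} \approx 3.2256$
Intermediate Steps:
$T{\left(D \right)} = 1$
$p{\left(g \right)} = \frac{1}{6}$ ($p{\left(g \right)} = \frac{g \frac{1}{g}}{6} = \frac{1}{6} \cdot 1 = \frac{1}{6}$)
$\left(\frac{60}{22} + \frac{x{\left(4 \right)}}{-20}\right) \left(p{\left(-7 \right)} + T{\left(-8 \right)}\right) = \left(\frac{60}{22} + \frac{\left(-3\right) \frac{1}{4}}{-20}\right) \left(\frac{1}{6} + 1\right) = \left(60 \cdot \frac{1}{22} + \left(-3\right) \frac{1}{4} \left(- \frac{1}{20}\right)\right) \frac{7}{6} = \left(\frac{30}{11} - - \frac{3}{80}\right) \frac{7}{6} = \left(\frac{30}{11} + \frac{3}{80}\right) \frac{7}{6} = \frac{2433}{880} \cdot \frac{7}{6} = \frac{5677}{1760}$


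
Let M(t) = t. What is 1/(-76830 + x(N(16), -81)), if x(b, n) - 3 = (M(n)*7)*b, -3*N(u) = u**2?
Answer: -1/28443 ≈ -3.5158e-5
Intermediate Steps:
N(u) = -u**2/3
x(b, n) = 3 + 7*b*n (x(b, n) = 3 + (n*7)*b = 3 + (7*n)*b = 3 + 7*b*n)
1/(-76830 + x(N(16), -81)) = 1/(-76830 + (3 + 7*(-1/3*16**2)*(-81))) = 1/(-76830 + (3 + 7*(-1/3*256)*(-81))) = 1/(-76830 + (3 + 7*(-256/3)*(-81))) = 1/(-76830 + (3 + 48384)) = 1/(-76830 + 48387) = 1/(-28443) = -1/28443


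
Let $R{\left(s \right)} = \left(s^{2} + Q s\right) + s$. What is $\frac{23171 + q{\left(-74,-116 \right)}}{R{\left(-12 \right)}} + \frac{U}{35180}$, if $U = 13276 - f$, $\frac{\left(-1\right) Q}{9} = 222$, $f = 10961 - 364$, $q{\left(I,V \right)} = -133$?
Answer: $\frac{218765543}{212029860} \approx 1.0318$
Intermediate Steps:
$f = 10597$ ($f = 10961 - 364 = 10597$)
$Q = -1998$ ($Q = \left(-9\right) 222 = -1998$)
$R{\left(s \right)} = s^{2} - 1997 s$ ($R{\left(s \right)} = \left(s^{2} - 1998 s\right) + s = s^{2} - 1997 s$)
$U = 2679$ ($U = 13276 - 10597 = 2679$)
$\frac{23171 + q{\left(-74,-116 \right)}}{R{\left(-12 \right)}} + \frac{U}{35180} = \frac{23171 - 133}{\left(-12\right) \left(-1997 - 12\right)} + \frac{2679}{35180} = \frac{23038}{\left(-12\right) \left(-2009\right)} + 2679 \cdot \frac{1}{35180} = \frac{23038}{24108} + \frac{2679}{35180} = 23038 \cdot \frac{1}{24108} + \frac{2679}{35180} = \frac{11519}{12054} + \frac{2679}{35180} = \frac{218765543}{212029860}$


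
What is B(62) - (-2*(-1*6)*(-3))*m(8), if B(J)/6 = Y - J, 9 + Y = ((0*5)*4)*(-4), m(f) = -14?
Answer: -930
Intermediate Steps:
Y = -9 (Y = -9 + ((0*5)*4)*(-4) = -9 + (0*4)*(-4) = -9 + 0*(-4) = -9 + 0 = -9)
B(J) = -54 - 6*J (B(J) = 6*(-9 - J) = -54 - 6*J)
B(62) - (-2*(-1*6)*(-3))*m(8) = (-54 - 6*62) - (-2*(-1*6)*(-3))*(-14) = (-54 - 372) - (-(-12)*(-3))*(-14) = -426 - (-2*18)*(-14) = -426 - (-36)*(-14) = -426 - 1*504 = -426 - 504 = -930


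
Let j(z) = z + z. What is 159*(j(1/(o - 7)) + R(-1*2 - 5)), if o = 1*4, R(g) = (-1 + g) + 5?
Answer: -583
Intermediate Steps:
R(g) = 4 + g
o = 4
j(z) = 2*z
159*(j(1/(o - 7)) + R(-1*2 - 5)) = 159*(2/(4 - 7) + (4 + (-1*2 - 5))) = 159*(2/(-3) + (4 + (-2 - 5))) = 159*(2*(-⅓) + (4 - 7)) = 159*(-⅔ - 3) = 159*(-11/3) = -583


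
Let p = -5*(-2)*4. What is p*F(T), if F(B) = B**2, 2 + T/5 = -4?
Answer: 36000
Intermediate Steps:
p = 40 (p = 10*4 = 40)
T = -30 (T = -10 + 5*(-4) = -10 - 20 = -30)
p*F(T) = 40*(-30)**2 = 40*900 = 36000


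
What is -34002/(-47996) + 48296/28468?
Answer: 410747969/170793766 ≈ 2.4049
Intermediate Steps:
-34002/(-47996) + 48296/28468 = -34002*(-1/47996) + 48296*(1/28468) = 17001/23998 + 12074/7117 = 410747969/170793766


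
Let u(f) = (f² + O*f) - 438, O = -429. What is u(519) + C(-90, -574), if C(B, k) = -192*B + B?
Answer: 63462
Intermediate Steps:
u(f) = -438 + f² - 429*f (u(f) = (f² - 429*f) - 438 = -438 + f² - 429*f)
C(B, k) = -191*B
u(519) + C(-90, -574) = (-438 + 519² - 429*519) - 191*(-90) = (-438 + 269361 - 222651) + 17190 = 46272 + 17190 = 63462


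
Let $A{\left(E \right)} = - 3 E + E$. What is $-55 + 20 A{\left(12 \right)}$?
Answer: $-535$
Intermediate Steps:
$A{\left(E \right)} = - 2 E$
$-55 + 20 A{\left(12 \right)} = -55 + 20 \left(\left(-2\right) 12\right) = -55 + 20 \left(-24\right) = -55 - 480 = -535$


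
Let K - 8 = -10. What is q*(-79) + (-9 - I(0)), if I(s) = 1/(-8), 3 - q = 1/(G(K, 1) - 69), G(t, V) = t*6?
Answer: -159959/648 ≈ -246.85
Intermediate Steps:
K = -2 (K = 8 - 10 = -2)
G(t, V) = 6*t
q = 244/81 (q = 3 - 1/(6*(-2) - 69) = 3 - 1/(-12 - 69) = 3 - 1/(-81) = 3 - 1*(-1/81) = 3 + 1/81 = 244/81 ≈ 3.0123)
I(s) = -⅛
q*(-79) + (-9 - I(0)) = (244/81)*(-79) + (-9 - 1*(-⅛)) = -19276/81 + (-9 + ⅛) = -19276/81 - 71/8 = -159959/648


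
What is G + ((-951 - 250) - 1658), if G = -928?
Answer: -3787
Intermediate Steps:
G + ((-951 - 250) - 1658) = -928 + ((-951 - 250) - 1658) = -928 + (-1201 - 1658) = -928 - 2859 = -3787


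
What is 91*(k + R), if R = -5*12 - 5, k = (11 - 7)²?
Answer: -4459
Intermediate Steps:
k = 16 (k = 4² = 16)
R = -65 (R = -60 - 5 = -65)
91*(k + R) = 91*(16 - 65) = 91*(-49) = -4459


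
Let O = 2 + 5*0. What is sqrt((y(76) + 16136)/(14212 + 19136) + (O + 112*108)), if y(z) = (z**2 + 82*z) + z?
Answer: sqrt(840937191297)/8337 ≈ 109.99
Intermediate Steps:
y(z) = z**2 + 83*z
O = 2 (O = 2 + 0 = 2)
sqrt((y(76) + 16136)/(14212 + 19136) + (O + 112*108)) = sqrt((76*(83 + 76) + 16136)/(14212 + 19136) + (2 + 112*108)) = sqrt((76*159 + 16136)/33348 + (2 + 12096)) = sqrt((12084 + 16136)*(1/33348) + 12098) = sqrt(28220*(1/33348) + 12098) = sqrt(7055/8337 + 12098) = sqrt(100868081/8337) = sqrt(840937191297)/8337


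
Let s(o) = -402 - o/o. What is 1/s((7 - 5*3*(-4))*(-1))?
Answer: -1/403 ≈ -0.0024814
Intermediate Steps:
s(o) = -403 (s(o) = -402 - 1*1 = -402 - 1 = -403)
1/s((7 - 5*3*(-4))*(-1)) = 1/(-403) = -1/403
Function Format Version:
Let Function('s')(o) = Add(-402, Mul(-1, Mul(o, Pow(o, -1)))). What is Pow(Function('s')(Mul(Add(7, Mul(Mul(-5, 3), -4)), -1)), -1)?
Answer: Rational(-1, 403) ≈ -0.0024814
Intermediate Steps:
Function('s')(o) = -403 (Function('s')(o) = Add(-402, Mul(-1, 1)) = Add(-402, -1) = -403)
Pow(Function('s')(Mul(Add(7, Mul(Mul(-5, 3), -4)), -1)), -1) = Pow(-403, -1) = Rational(-1, 403)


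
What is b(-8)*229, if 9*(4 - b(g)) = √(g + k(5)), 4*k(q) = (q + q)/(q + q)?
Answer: 916 - 229*I*√31/18 ≈ 916.0 - 70.834*I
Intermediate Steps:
k(q) = ¼ (k(q) = ((q + q)/(q + q))/4 = ((2*q)/((2*q)))/4 = ((2*q)*(1/(2*q)))/4 = (¼)*1 = ¼)
b(g) = 4 - √(¼ + g)/9 (b(g) = 4 - √(g + ¼)/9 = 4 - √(¼ + g)/9)
b(-8)*229 = (4 - √(1 + 4*(-8))/18)*229 = (4 - √(1 - 32)/18)*229 = (4 - I*√31/18)*229 = 916 - 229*I*√31/18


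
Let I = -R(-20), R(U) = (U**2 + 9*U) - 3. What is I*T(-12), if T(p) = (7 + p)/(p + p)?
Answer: -1085/24 ≈ -45.208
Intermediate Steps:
R(U) = -3 + U**2 + 9*U
T(p) = (7 + p)/(2*p) (T(p) = (7 + p)/((2*p)) = (7 + p)*(1/(2*p)) = (7 + p)/(2*p))
I = -217 (I = -(-3 + (-20)**2 + 9*(-20)) = -(-3 + 400 - 180) = -1*217 = -217)
I*T(-12) = -217*(7 - 12)/(2*(-12)) = -217*(-1)*(-5)/(2*12) = -217*5/24 = -1085/24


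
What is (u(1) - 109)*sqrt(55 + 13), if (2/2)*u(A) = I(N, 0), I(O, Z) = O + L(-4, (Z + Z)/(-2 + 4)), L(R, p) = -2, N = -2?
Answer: -226*sqrt(17) ≈ -931.82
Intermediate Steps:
I(O, Z) = -2 + O (I(O, Z) = O - 2 = -2 + O)
u(A) = -4 (u(A) = -2 - 2 = -4)
(u(1) - 109)*sqrt(55 + 13) = (-4 - 109)*sqrt(55 + 13) = -226*sqrt(17)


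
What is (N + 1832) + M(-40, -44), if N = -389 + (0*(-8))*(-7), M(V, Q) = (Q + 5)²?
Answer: 2964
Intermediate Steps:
M(V, Q) = (5 + Q)²
N = -389 (N = -389 + 0*(-7) = -389 + 0 = -389)
(N + 1832) + M(-40, -44) = (-389 + 1832) + (5 - 44)² = 1443 + (-39)² = 1443 + 1521 = 2964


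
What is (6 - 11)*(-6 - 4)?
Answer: 50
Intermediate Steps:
(6 - 11)*(-6 - 4) = -5*(-10) = 50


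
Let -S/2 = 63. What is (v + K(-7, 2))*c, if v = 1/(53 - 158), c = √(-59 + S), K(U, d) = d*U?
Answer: -1471*I*√185/105 ≈ -190.55*I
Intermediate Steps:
S = -126 (S = -2*63 = -126)
K(U, d) = U*d
c = I*√185 (c = √(-59 - 126) = √(-185) = I*√185 ≈ 13.601*I)
v = -1/105 (v = 1/(-105) = -1/105 ≈ -0.0095238)
(v + K(-7, 2))*c = (-1/105 - 7*2)*(I*√185) = (-1/105 - 14)*(I*√185) = -1471*I*√185/105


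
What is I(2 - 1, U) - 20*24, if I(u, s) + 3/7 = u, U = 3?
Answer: -3356/7 ≈ -479.43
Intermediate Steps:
I(u, s) = -3/7 + u
I(2 - 1, U) - 20*24 = (-3/7 + (2 - 1)) - 20*24 = (-3/7 + 1) - 480 = 4/7 - 480 = -3356/7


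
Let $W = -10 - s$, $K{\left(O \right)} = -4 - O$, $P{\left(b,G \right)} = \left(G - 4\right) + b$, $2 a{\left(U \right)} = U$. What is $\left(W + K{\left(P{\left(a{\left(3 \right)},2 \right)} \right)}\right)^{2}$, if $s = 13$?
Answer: $\frac{2809}{4} \approx 702.25$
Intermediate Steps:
$a{\left(U \right)} = \frac{U}{2}$
$P{\left(b,G \right)} = -4 + G + b$ ($P{\left(b,G \right)} = \left(-4 + G\right) + b = -4 + G + b$)
$W = -23$ ($W = -10 - 13 = -23$)
$\left(W + K{\left(P{\left(a{\left(3 \right)},2 \right)} \right)}\right)^{2} = \left(-23 - \left(2 + \frac{3}{2}\right)\right)^{2} = \left(-23 - \frac{7}{2}\right)^{2} = \left(- \frac{53}{2}\right)^{2} = \frac{2809}{4}$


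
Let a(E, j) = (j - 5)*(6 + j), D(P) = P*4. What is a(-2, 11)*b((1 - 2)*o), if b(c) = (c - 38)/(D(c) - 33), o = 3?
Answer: 1394/15 ≈ 92.933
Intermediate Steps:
D(P) = 4*P
a(E, j) = (-5 + j)*(6 + j)
b(c) = (-38 + c)/(-33 + 4*c) (b(c) = (c - 38)/(4*c - 33) = (-38 + c)/(-33 + 4*c))
a(-2, 11)*b((1 - 2)*o) = (-30 + 11 + 11**2)*((-38 + (1 - 2)*3)/(-33 + 4*((1 - 2)*3))) = (-30 + 11 + 121)*((-38 - 1*3)/(-33 + 4*(-1*3))) = 102*((-38 - 3)/(-33 + 4*(-3))) = 102*(-41/(-33 - 12)) = 102*(-41/(-45)) = 102*(-1/45*(-41)) = 102*(41/45) = 1394/15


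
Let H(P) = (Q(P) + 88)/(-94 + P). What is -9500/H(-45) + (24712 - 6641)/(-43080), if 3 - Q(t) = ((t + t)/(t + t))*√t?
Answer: 2588289640427/179342040 + 1980750*I*√5/4163 ≈ 14432.0 + 1063.9*I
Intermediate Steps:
Q(t) = 3 - √t (Q(t) = 3 - (t + t)/(t + t)*√t = 3 - (2*t)/((2*t))*√t = 3 - (2*t)*(1/(2*t))*√t = 3 - √t)
H(P) = (91 - √P)/(-94 + P) (H(P) = ((3 - √P) + 88)/(-94 + P) = (91 - √P)/(-94 + P))
-9500/H(-45) + (24712 - 6641)/(-43080) = -9500*(-94 - 45)/(91 - √(-45)) + (24712 - 6641)/(-43080) = -9500*(-139/(91 - 3*I*√5)) + 18071*(-1/43080) = -9500*(-139/(91 - 3*I*√5)) - 18071/43080 = -9500/(-91/139 + 3*I*√5/139) - 18071/43080 = -18071/43080 - 9500/(-91/139 + 3*I*√5/139)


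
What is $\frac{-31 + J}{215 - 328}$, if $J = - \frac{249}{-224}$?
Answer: $\frac{6695}{25312} \approx 0.2645$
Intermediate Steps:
$J = \frac{249}{224}$ ($J = \left(-249\right) \left(- \frac{1}{224}\right) = \frac{249}{224} \approx 1.1116$)
$\frac{-31 + J}{215 - 328} = \frac{-31 + \frac{249}{224}}{215 - 328} = - \frac{6695}{224 \left(-113\right)} = \left(- \frac{6695}{224}\right) \left(- \frac{1}{113}\right) = \frac{6695}{25312}$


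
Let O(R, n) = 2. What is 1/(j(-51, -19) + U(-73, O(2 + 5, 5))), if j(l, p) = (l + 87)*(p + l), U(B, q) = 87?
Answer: -1/2433 ≈ -0.00041102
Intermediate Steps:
j(l, p) = (87 + l)*(l + p)
1/(j(-51, -19) + U(-73, O(2 + 5, 5))) = 1/(((-51)² + 87*(-51) + 87*(-19) - 51*(-19)) + 87) = 1/((2601 - 4437 - 1653 + 969) + 87) = 1/(-2520 + 87) = 1/(-2433) = -1/2433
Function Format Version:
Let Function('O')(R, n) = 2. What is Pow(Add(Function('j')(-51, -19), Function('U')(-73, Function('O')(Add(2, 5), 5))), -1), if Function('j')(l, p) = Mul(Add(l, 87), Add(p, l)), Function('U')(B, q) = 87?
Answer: Rational(-1, 2433) ≈ -0.00041102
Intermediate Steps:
Function('j')(l, p) = Mul(Add(87, l), Add(l, p))
Pow(Add(Function('j')(-51, -19), Function('U')(-73, Function('O')(Add(2, 5), 5))), -1) = Pow(Add(Add(Pow(-51, 2), Mul(87, -51), Mul(87, -19), Mul(-51, -19)), 87), -1) = Pow(Add(Add(2601, -4437, -1653, 969), 87), -1) = Pow(Add(-2520, 87), -1) = Pow(-2433, -1) = Rational(-1, 2433)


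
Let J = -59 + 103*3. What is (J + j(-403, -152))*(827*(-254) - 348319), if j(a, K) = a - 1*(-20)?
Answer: 74264141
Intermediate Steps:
j(a, K) = 20 + a (j(a, K) = a + 20 = 20 + a)
J = 250 (J = -59 + 309 = 250)
(J + j(-403, -152))*(827*(-254) - 348319) = (250 + (20 - 403))*(827*(-254) - 348319) = (250 - 383)*(-210058 - 348319) = -133*(-558377) = 74264141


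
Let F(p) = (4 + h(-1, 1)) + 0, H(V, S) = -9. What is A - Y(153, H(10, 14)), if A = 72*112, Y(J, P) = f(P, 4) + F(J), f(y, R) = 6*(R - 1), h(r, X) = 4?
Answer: 8038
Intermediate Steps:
f(y, R) = -6 + 6*R (f(y, R) = 6*(-1 + R) = -6 + 6*R)
F(p) = 8 (F(p) = (4 + 4) + 0 = 8 + 0 = 8)
Y(J, P) = 26 (Y(J, P) = (-6 + 6*4) + 8 = (-6 + 24) + 8 = 18 + 8 = 26)
A = 8064
A - Y(153, H(10, 14)) = 8064 - 1*26 = 8064 - 26 = 8038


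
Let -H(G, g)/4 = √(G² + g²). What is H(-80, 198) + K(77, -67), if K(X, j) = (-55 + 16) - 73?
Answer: -112 - 8*√11401 ≈ -966.20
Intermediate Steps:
K(X, j) = -112 (K(X, j) = -39 - 73 = -112)
H(G, g) = -4*√(G² + g²)
H(-80, 198) + K(77, -67) = -4*√((-80)² + 198²) - 112 = -4*√(6400 + 39204) - 112 = -8*√11401 - 112 = -112 - 8*√11401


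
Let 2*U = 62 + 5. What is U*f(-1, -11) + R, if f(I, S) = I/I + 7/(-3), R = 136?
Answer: 274/3 ≈ 91.333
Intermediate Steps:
U = 67/2 (U = (62 + 5)/2 = (1/2)*67 = 67/2 ≈ 33.500)
f(I, S) = -4/3 (f(I, S) = 1 + 7*(-1/3) = 1 - 7/3 = -4/3)
U*f(-1, -11) + R = (67/2)*(-4/3) + 136 = -134/3 + 136 = 274/3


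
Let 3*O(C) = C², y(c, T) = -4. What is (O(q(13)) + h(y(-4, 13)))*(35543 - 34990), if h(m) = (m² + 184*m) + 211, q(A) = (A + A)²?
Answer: 251863297/3 ≈ 8.3954e+7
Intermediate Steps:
q(A) = 4*A² (q(A) = (2*A)² = 4*A²)
O(C) = C²/3
h(m) = 211 + m² + 184*m
(O(q(13)) + h(y(-4, 13)))*(35543 - 34990) = ((4*13²)²/3 + (211 + (-4)² + 184*(-4)))*(35543 - 34990) = ((4*169)²/3 + (211 + 16 - 736))*553 = ((⅓)*676² - 509)*553 = ((⅓)*456976 - 509)*553 = (456976/3 - 509)*553 = (455449/3)*553 = 251863297/3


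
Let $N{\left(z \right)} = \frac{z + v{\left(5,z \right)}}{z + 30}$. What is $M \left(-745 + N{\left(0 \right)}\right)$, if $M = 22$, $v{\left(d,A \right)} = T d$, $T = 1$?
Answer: $- \frac{49159}{3} \approx -16386.0$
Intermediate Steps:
$v{\left(d,A \right)} = d$ ($v{\left(d,A \right)} = 1 d = d$)
$N{\left(z \right)} = \frac{5 + z}{30 + z}$ ($N{\left(z \right)} = \frac{z + 5}{z + 30} = \frac{5 + z}{30 + z}$)
$M \left(-745 + N{\left(0 \right)}\right) = 22 \left(-745 + \frac{5 + 0}{30 + 0}\right) = 22 \left(-745 + \frac{1}{30} \cdot 5\right) = 22 \left(-745 + \frac{1}{6}\right) = 22 \left(- \frac{4469}{6}\right) = - \frac{49159}{3}$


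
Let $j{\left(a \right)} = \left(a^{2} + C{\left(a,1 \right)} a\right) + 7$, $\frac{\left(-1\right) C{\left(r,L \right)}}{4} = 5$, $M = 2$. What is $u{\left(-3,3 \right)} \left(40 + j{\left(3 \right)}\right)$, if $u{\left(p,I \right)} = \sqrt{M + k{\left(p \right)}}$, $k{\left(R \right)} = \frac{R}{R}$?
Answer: $- 4 \sqrt{3} \approx -6.9282$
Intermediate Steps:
$k{\left(R \right)} = 1$
$C{\left(r,L \right)} = -20$ ($C{\left(r,L \right)} = \left(-4\right) 5 = -20$)
$u{\left(p,I \right)} = \sqrt{3}$ ($u{\left(p,I \right)} = \sqrt{2 + 1} = \sqrt{3}$)
$j{\left(a \right)} = 7 + a^{2} - 20 a$ ($j{\left(a \right)} = \left(a^{2} - 20 a\right) + 7 = 7 + a^{2} - 20 a$)
$u{\left(-3,3 \right)} \left(40 + j{\left(3 \right)}\right) = \sqrt{3} \left(40 + \left(7 + 3^{2} - 60\right)\right) = \sqrt{3} \left(40 + \left(7 + 9 - 60\right)\right) = \sqrt{3} \left(40 - 44\right) = \sqrt{3} \left(-4\right) = - 4 \sqrt{3}$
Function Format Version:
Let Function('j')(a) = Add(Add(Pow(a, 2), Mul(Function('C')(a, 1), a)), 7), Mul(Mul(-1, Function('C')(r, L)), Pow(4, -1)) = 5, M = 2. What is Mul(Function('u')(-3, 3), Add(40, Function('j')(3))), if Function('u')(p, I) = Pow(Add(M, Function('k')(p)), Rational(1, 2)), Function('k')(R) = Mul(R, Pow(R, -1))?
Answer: Mul(-4, Pow(3, Rational(1, 2))) ≈ -6.9282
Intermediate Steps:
Function('k')(R) = 1
Function('C')(r, L) = -20 (Function('C')(r, L) = Mul(-4, 5) = -20)
Function('u')(p, I) = Pow(3, Rational(1, 2)) (Function('u')(p, I) = Pow(Add(2, 1), Rational(1, 2)) = Pow(3, Rational(1, 2)))
Function('j')(a) = Add(7, Pow(a, 2), Mul(-20, a)) (Function('j')(a) = Add(Add(Pow(a, 2), Mul(-20, a)), 7) = Add(7, Pow(a, 2), Mul(-20, a)))
Mul(Function('u')(-3, 3), Add(40, Function('j')(3))) = Mul(Pow(3, Rational(1, 2)), Add(40, Add(7, Pow(3, 2), Mul(-20, 3)))) = Mul(Pow(3, Rational(1, 2)), Add(40, Add(7, 9, -60))) = Mul(Pow(3, Rational(1, 2)), Add(40, -44)) = Mul(Pow(3, Rational(1, 2)), -4) = Mul(-4, Pow(3, Rational(1, 2)))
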